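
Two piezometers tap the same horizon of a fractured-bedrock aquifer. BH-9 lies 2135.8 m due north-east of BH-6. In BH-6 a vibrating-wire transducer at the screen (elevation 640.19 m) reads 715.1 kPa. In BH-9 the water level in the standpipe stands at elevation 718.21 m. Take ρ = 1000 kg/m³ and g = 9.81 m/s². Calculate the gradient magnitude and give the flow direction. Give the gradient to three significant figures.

i ≈ 0.00240; groundwater flows toward the south-west

Pressure head at BH-6: ψ = P/(ρg) = 715.1×1000 / (1000 × 9.81) = 72.90 m.
Total head at BH-6: h = z + ψ = 640.19 + 72.90 = 713.09 m.
Total head at BH-9: h = 718.21 m (water level in the piezometer is the total head).
Head difference: h(BH-6) − h(BH-9) = 713.09 − 718.21 = -5.12 m.
Hydraulic gradient: i = |Δh| / L = 5.12 / 2135.8 = 0.00240.
Flow is from higher to lower head: from BH-9 toward BH-6, i.e. toward the south-west.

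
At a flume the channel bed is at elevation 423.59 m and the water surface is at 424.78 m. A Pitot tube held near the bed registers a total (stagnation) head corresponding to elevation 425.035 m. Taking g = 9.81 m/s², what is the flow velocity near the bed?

Near the bed, under hydrostatic conditions, the piezometric head (z + ψ) equals the free-surface elevation, 424.78 m.
Velocity head = total − piezometric = 425.035 − 424.78 = 0.255 m.
v = √(2g·h_v) = √(2 × 9.81 × 0.255) = 2.24 m/s.

v ≈ 2.24 m/s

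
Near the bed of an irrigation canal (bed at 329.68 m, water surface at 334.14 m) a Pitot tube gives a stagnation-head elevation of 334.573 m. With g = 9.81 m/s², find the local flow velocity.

Near the bed, under hydrostatic conditions, the piezometric head (z + ψ) equals the free-surface elevation, 334.14 m.
Velocity head = total − piezometric = 334.573 − 334.14 = 0.433 m.
v = √(2g·h_v) = √(2 × 9.81 × 0.433) = 2.91 m/s.

v ≈ 2.91 m/s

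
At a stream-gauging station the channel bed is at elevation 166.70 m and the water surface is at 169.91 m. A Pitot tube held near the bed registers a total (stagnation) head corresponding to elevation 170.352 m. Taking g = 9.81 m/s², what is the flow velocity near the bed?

Near the bed, under hydrostatic conditions, the piezometric head (z + ψ) equals the free-surface elevation, 169.91 m.
Velocity head = total − piezometric = 170.352 − 169.91 = 0.442 m.
v = √(2g·h_v) = √(2 × 9.81 × 0.442) = 2.94 m/s.

v ≈ 2.94 m/s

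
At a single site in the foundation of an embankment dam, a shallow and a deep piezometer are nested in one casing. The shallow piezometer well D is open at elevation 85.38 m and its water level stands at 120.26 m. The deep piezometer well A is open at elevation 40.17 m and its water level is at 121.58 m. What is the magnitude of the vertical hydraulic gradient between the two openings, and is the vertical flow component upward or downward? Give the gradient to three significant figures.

Total head at well D: h = 120.26 m (water level in the standpipe).
Total head at well A: h = 121.58 m.
Δh = h(well D) − h(well A) = 120.26 − 121.58 = -1.32 m.
Vertical separation Δz = 85.38 − 40.17 = 45.21 m.
|i_v| = |Δh| / Δz = 1.32 / 45.21 = 0.0292.
Head is higher in the deep piezometer, so vertical flow is upward (discharge condition).

|i_v| ≈ 0.0292; vertical flow is upward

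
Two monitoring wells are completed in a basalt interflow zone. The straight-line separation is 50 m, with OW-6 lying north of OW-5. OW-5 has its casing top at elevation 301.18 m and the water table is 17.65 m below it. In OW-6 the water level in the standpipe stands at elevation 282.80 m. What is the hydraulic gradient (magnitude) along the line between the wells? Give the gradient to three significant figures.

Total head at OW-5: h = 301.18 − 17.65 = 283.53 m.
Total head at OW-6: h = 282.80 m (water level in the piezometer is the total head).
Head difference: h(OW-5) − h(OW-6) = 283.53 − 282.80 = 0.73 m.
Hydraulic gradient: i = |Δh| / L = 0.73 / 50 = 0.0146.

i ≈ 0.0146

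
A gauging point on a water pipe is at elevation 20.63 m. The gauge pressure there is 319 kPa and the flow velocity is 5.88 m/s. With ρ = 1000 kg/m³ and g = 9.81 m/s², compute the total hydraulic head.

h ≈ 54.91 m

Pressure head ψ = P/(ρg) = 319×1000 / (1000 × 9.81) = 32.52 m.
Velocity head = v²/(2g) = 5.88² / (2 × 9.81) = 1.762 m.
h = z + ψ + v²/(2g) = 20.63 + 32.52 + 1.762 = 54.91 m.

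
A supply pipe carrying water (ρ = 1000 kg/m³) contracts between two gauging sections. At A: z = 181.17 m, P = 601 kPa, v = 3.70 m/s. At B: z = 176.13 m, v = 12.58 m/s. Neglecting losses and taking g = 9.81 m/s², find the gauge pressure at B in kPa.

P₂ ≈ 578 kPa

Pressure head at A: ψ₁ = P₁/(ρg) = 601×1000 / (1000 × 9.81) = 61.26 m.
Velocity heads: v₁²/2g = 3.70²/19.62 = 0.698 m; v₂²/2g = 12.58²/19.62 = 8.066 m.
Total head H = z₁ + ψ₁ + v₁²/2g = 181.17 + 61.26 + 0.698 = 243.13 m.
ψ₂ = H − z₂ − v₂²/2g = 243.13 − 176.13 − 8.066 = 58.93 m.
P₂ = ρgψ₂ = 1000 × 9.81 × 58.93 ≈ 578 kPa.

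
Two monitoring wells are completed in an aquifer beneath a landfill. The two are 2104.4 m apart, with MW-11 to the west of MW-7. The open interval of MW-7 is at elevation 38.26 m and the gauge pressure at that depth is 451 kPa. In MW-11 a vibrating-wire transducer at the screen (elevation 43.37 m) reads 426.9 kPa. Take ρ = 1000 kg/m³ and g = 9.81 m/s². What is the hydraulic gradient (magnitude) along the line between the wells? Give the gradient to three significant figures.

i ≈ 0.00126

Pressure head at MW-7: ψ = P/(ρg) = 451×1000 / (1000 × 9.81) = 45.97 m.
Total head at MW-7: h = z + ψ = 38.26 + 45.97 = 84.23 m.
Pressure head at MW-11: ψ = P/(ρg) = 426.9×1000 / (1000 × 9.81) = 43.52 m.
Total head at MW-11: h = z + ψ = 43.37 + 43.52 = 86.89 m.
Head difference: h(MW-7) − h(MW-11) = 84.23 − 86.89 = -2.66 m.
Hydraulic gradient: i = |Δh| / L = 2.66 / 2104.4 = 0.00126.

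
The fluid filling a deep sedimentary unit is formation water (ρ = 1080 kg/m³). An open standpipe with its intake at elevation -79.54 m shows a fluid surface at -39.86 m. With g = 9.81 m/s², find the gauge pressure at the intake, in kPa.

P ≈ 420 kPa

Pressure head ψ = h − z = -39.86 − (-79.54) = 39.68 m.
P = ρgψ = 1080 × 9.81 × 39.68 = 420402 Pa ≈ 420 kPa.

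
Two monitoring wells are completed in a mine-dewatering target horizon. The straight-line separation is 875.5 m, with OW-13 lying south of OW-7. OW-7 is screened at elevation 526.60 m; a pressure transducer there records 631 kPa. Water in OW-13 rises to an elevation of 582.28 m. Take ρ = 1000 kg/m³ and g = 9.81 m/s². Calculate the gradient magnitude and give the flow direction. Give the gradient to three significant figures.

Pressure head at OW-7: ψ = P/(ρg) = 631×1000 / (1000 × 9.81) = 64.32 m.
Total head at OW-7: h = z + ψ = 526.60 + 64.32 = 590.92 m.
Total head at OW-13: h = 582.28 m (water level in the piezometer is the total head).
Head difference: h(OW-7) − h(OW-13) = 590.92 − 582.28 = 8.64 m.
Hydraulic gradient: i = |Δh| / L = 8.64 / 875.5 = 0.00987.
Flow is from higher to lower head: from OW-7 toward OW-13, i.e. toward the south.

i ≈ 0.00987; groundwater flows toward the south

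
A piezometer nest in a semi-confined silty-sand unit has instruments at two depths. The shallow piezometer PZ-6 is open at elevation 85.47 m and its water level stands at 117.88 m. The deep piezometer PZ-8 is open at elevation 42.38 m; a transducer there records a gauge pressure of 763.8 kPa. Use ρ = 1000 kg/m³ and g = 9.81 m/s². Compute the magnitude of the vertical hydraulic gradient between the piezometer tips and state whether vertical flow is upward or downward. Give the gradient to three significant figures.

Total head at PZ-6: h = 117.88 m (water level in the standpipe).
Pressure head at PZ-8: ψ = P/(ρg) = 763.8×1000 / (1000 × 9.81) = 77.86 m.
Total head at PZ-8: h = z + ψ = 42.38 + 77.86 = 120.24 m.
Δh = h(PZ-6) − h(PZ-8) = 117.88 − 120.24 = -2.36 m.
Vertical separation Δz = 85.47 − 42.38 = 43.09 m.
|i_v| = |Δh| / Δz = 2.36 / 43.09 = 0.0548.
Head is higher in the deep piezometer, so vertical flow is upward (discharge condition).

|i_v| ≈ 0.0548; vertical flow is upward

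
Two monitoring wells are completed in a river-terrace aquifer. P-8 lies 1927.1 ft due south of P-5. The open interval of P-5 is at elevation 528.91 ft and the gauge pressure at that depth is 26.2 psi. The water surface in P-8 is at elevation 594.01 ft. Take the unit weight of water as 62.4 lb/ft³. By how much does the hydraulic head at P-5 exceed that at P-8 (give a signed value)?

Δh ≈ -4.64 ft

Pressure head at P-5: ψ = 144·P/γ = 144 × 26.2 / 62.4 = 60.46 ft.
Total head at P-5: h = z + ψ = 528.91 + 60.46 = 589.37 ft.
Total head at P-8: h = 594.01 ft (water level in the piezometer is the total head).
Head difference: h(P-5) − h(P-8) = 589.37 − 594.01 = -4.64 ft.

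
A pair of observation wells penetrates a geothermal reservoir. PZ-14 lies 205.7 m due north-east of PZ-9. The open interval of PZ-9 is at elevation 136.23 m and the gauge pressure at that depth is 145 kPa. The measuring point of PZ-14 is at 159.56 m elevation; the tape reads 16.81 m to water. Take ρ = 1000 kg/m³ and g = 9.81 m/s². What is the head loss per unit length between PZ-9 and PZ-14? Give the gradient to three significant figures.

i ≈ 0.0402 m/m

Pressure head at PZ-9: ψ = P/(ρg) = 145×1000 / (1000 × 9.81) = 14.78 m.
Total head at PZ-9: h = z + ψ = 136.23 + 14.78 = 151.01 m.
Total head at PZ-14: h = 159.56 − 16.81 = 142.75 m.
Head difference: h(PZ-9) − h(PZ-14) = 151.01 − 142.75 = 8.26 m.
Hydraulic gradient: i = |Δh| / L = 8.26 / 205.7 = 0.0402.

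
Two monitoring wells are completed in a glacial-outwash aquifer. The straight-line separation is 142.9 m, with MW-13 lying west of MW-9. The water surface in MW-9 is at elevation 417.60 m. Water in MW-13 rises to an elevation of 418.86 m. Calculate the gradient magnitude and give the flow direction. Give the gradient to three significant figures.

i ≈ 0.00882; groundwater flows toward the east

Total head at MW-9: h = 417.60 m (water level in the piezometer is the total head).
Total head at MW-13: h = 418.86 m (water level in the piezometer is the total head).
Head difference: h(MW-9) − h(MW-13) = 417.60 − 418.86 = -1.26 m.
Hydraulic gradient: i = |Δh| / L = 1.26 / 142.9 = 0.00882.
Flow is from higher to lower head: from MW-13 toward MW-9, i.e. toward the east.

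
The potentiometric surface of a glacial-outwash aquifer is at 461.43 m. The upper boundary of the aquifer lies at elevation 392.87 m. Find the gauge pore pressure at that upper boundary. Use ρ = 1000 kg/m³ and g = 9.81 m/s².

P ≈ 673 kPa

Pressure head at the aquifer top: ψ = h − z = 461.43 − 392.87 = 68.56 m.
P = ρgψ = 1000 × 9.81 × 68.56 = 672574 Pa ≈ 673 kPa.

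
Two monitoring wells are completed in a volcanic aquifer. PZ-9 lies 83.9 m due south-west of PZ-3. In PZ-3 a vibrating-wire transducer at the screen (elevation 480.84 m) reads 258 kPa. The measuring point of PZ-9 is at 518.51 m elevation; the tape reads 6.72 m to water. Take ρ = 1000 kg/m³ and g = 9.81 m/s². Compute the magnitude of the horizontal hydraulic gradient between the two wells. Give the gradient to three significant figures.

i ≈ 0.0554

Pressure head at PZ-3: ψ = P/(ρg) = 258×1000 / (1000 × 9.81) = 26.30 m.
Total head at PZ-3: h = z + ψ = 480.84 + 26.30 = 507.14 m.
Total head at PZ-9: h = 518.51 − 6.72 = 511.79 m.
Head difference: h(PZ-3) − h(PZ-9) = 507.14 − 511.79 = -4.65 m.
Hydraulic gradient: i = |Δh| / L = 4.65 / 83.9 = 0.0554.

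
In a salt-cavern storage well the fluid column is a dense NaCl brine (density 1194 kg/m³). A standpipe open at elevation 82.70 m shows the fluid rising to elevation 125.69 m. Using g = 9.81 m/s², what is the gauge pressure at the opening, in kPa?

Pressure head ψ = h − z = 125.69 − 82.70 = 42.99 m.
P = ρgψ = 1194 × 9.81 × 42.99 = 503548 Pa ≈ 504 kPa.

P ≈ 504 kPa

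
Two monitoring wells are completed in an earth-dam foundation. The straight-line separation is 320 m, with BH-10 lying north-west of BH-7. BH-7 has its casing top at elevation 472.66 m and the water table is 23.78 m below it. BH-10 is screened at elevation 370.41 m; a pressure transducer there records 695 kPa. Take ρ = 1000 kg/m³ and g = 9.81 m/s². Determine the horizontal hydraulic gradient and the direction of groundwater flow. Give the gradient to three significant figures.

i ≈ 0.0238; groundwater flows toward the north-west

Total head at BH-7: h = 472.66 − 23.78 = 448.88 m.
Pressure head at BH-10: ψ = P/(ρg) = 695×1000 / (1000 × 9.81) = 70.85 m.
Total head at BH-10: h = z + ψ = 370.41 + 70.85 = 441.26 m.
Head difference: h(BH-7) − h(BH-10) = 448.88 − 441.26 = 7.62 m.
Hydraulic gradient: i = |Δh| / L = 7.62 / 320 = 0.0238.
Flow is from higher to lower head: from BH-7 toward BH-10, i.e. toward the north-west.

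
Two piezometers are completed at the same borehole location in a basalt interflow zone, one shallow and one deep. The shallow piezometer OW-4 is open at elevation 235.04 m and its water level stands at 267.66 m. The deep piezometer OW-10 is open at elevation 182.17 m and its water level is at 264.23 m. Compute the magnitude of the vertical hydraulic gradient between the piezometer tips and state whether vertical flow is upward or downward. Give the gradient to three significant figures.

|i_v| ≈ 0.0649; vertical flow is downward

Total head at OW-4: h = 267.66 m (water level in the standpipe).
Total head at OW-10: h = 264.23 m.
Δh = h(OW-4) − h(OW-10) = 267.66 − 264.23 = 3.43 m.
Vertical separation Δz = 235.04 − 182.17 = 52.87 m.
|i_v| = |Δh| / Δz = 3.43 / 52.87 = 0.0649.
Head is higher in the shallow piezometer, so vertical flow is downward (recharge condition).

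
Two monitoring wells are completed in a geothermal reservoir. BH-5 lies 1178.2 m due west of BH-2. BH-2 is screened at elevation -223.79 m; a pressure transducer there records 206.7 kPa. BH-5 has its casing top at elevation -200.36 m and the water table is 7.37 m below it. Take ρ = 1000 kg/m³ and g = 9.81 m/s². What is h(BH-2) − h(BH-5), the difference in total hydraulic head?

Δh ≈ 5.01 m

Pressure head at BH-2: ψ = P/(ρg) = 206.7×1000 / (1000 × 9.81) = 21.07 m.
Total head at BH-2: h = z + ψ = -223.79 + 21.07 = -202.72 m.
Total head at BH-5: h = -200.36 − 7.37 = -207.73 m.
Head difference: h(BH-2) − h(BH-5) = -202.72 − (-207.73) = 5.01 m.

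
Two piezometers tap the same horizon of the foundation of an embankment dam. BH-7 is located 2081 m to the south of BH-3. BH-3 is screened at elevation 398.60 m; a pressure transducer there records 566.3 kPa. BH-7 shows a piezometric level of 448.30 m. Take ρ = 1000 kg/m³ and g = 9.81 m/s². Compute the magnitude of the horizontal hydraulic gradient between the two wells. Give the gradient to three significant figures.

Pressure head at BH-3: ψ = P/(ρg) = 566.3×1000 / (1000 × 9.81) = 57.73 m.
Total head at BH-3: h = z + ψ = 398.60 + 57.73 = 456.33 m.
Total head at BH-7: h = 448.30 m (water level in the piezometer is the total head).
Head difference: h(BH-3) − h(BH-7) = 456.33 − 448.30 = 8.03 m.
Hydraulic gradient: i = |Δh| / L = 8.03 / 2081 = 0.00386.

i ≈ 0.00386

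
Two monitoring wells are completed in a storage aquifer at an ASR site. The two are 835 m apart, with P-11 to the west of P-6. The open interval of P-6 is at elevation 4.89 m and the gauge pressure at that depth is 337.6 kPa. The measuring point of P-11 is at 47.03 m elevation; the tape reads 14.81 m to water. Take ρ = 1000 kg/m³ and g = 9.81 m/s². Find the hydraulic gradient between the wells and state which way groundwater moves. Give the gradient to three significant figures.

i ≈ 0.00848; groundwater flows toward the west

Pressure head at P-6: ψ = P/(ρg) = 337.6×1000 / (1000 × 9.81) = 34.41 m.
Total head at P-6: h = z + ψ = 4.89 + 34.41 = 39.30 m.
Total head at P-11: h = 47.03 − 14.81 = 32.22 m.
Head difference: h(P-6) − h(P-11) = 39.30 − 32.22 = 7.08 m.
Hydraulic gradient: i = |Δh| / L = 7.08 / 835 = 0.00848.
Flow is from higher to lower head: from P-6 toward P-11, i.e. toward the west.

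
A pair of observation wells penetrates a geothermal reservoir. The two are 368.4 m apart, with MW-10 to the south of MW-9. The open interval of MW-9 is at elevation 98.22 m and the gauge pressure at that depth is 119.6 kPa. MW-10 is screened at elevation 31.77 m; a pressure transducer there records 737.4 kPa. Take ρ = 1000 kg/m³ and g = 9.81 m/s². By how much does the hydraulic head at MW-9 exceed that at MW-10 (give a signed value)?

Δh ≈ 3.47 m

Pressure head at MW-9: ψ = P/(ρg) = 119.6×1000 / (1000 × 9.81) = 12.19 m.
Total head at MW-9: h = z + ψ = 98.22 + 12.19 = 110.41 m.
Pressure head at MW-10: ψ = P/(ρg) = 737.4×1000 / (1000 × 9.81) = 75.17 m.
Total head at MW-10: h = z + ψ = 31.77 + 75.17 = 106.94 m.
Head difference: h(MW-9) − h(MW-10) = 110.41 − 106.94 = 3.47 m.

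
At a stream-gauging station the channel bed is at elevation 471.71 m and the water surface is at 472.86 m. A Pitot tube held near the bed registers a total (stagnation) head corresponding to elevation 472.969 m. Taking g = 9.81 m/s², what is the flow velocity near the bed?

Near the bed, under hydrostatic conditions, the piezometric head (z + ψ) equals the free-surface elevation, 472.86 m.
Velocity head = total − piezometric = 472.969 − 472.86 = 0.109 m.
v = √(2g·h_v) = √(2 × 9.81 × 0.109) = 1.46 m/s.

v ≈ 1.46 m/s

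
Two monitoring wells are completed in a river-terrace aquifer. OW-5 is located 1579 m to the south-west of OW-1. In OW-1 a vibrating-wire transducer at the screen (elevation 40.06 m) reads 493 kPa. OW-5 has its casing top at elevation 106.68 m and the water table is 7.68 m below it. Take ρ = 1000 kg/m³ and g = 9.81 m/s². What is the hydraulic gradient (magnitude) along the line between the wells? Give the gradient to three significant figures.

Pressure head at OW-1: ψ = P/(ρg) = 493×1000 / (1000 × 9.81) = 50.25 m.
Total head at OW-1: h = z + ψ = 40.06 + 50.25 = 90.31 m.
Total head at OW-5: h = 106.68 − 7.68 = 99.00 m.
Head difference: h(OW-1) − h(OW-5) = 90.31 − 99.00 = -8.69 m.
Hydraulic gradient: i = |Δh| / L = 8.69 / 1579 = 0.00550.

i ≈ 0.00550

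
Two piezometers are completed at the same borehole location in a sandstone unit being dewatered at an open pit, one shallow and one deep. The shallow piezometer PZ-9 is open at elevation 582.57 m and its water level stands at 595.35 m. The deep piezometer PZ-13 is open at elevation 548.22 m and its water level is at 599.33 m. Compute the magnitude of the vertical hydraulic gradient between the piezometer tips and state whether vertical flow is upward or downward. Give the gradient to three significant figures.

|i_v| ≈ 0.116; vertical flow is upward

Total head at PZ-9: h = 595.35 m (water level in the standpipe).
Total head at PZ-13: h = 599.33 m.
Δh = h(PZ-9) − h(PZ-13) = 595.35 − 599.33 = -3.98 m.
Vertical separation Δz = 582.57 − 548.22 = 34.35 m.
|i_v| = |Δh| / Δz = 3.98 / 34.35 = 0.116.
Head is higher in the deep piezometer, so vertical flow is upward (discharge condition).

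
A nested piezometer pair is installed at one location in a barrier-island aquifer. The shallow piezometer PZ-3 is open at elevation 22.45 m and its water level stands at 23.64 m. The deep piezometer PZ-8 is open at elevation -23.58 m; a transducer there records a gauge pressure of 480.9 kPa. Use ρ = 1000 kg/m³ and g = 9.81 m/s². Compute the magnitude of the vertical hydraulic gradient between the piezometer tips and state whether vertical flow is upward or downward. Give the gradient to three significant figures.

Total head at PZ-3: h = 23.64 m (water level in the standpipe).
Pressure head at PZ-8: ψ = P/(ρg) = 480.9×1000 / (1000 × 9.81) = 49.02 m.
Total head at PZ-8: h = z + ψ = -23.58 + 49.02 = 25.44 m.
Δh = h(PZ-3) − h(PZ-8) = 23.64 − 25.44 = -1.80 m.
Vertical separation Δz = 22.45 − (-23.58) = 46.03 m.
|i_v| = |Δh| / Δz = 1.80 / 46.03 = 0.0391.
Head is higher in the deep piezometer, so vertical flow is upward (discharge condition).

|i_v| ≈ 0.0391; vertical flow is upward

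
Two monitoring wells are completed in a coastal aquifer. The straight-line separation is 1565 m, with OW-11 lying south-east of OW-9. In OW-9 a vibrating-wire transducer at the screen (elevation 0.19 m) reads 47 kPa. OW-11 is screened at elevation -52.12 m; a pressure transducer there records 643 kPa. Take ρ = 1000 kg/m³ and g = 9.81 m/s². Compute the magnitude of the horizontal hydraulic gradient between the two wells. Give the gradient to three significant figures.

i ≈ 0.00540

Pressure head at OW-9: ψ = P/(ρg) = 47×1000 / (1000 × 9.81) = 4.79 m.
Total head at OW-9: h = z + ψ = 0.19 + 4.79 = 4.98 m.
Pressure head at OW-11: ψ = P/(ρg) = 643×1000 / (1000 × 9.81) = 65.55 m.
Total head at OW-11: h = z + ψ = -52.12 + 65.55 = 13.43 m.
Head difference: h(OW-9) − h(OW-11) = 4.98 − 13.43 = -8.45 m.
Hydraulic gradient: i = |Δh| / L = 8.45 / 1565 = 0.00540.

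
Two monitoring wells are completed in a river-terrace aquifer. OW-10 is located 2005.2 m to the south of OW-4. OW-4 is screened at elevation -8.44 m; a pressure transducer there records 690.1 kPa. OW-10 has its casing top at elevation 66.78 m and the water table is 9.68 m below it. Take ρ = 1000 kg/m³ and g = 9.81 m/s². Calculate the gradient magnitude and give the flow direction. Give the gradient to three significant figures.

i ≈ 0.00240; groundwater flows toward the south

Pressure head at OW-4: ψ = P/(ρg) = 690.1×1000 / (1000 × 9.81) = 70.35 m.
Total head at OW-4: h = z + ψ = -8.44 + 70.35 = 61.91 m.
Total head at OW-10: h = 66.78 − 9.68 = 57.10 m.
Head difference: h(OW-4) − h(OW-10) = 61.91 − 57.10 = 4.81 m.
Hydraulic gradient: i = |Δh| / L = 4.81 / 2005.2 = 0.00240.
Flow is from higher to lower head: from OW-4 toward OW-10, i.e. toward the south.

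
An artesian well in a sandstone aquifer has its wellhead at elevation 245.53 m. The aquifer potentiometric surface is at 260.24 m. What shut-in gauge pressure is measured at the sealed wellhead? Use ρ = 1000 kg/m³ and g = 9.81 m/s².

P ≈ 144 kPa

Head above the cap: Δh = 260.24 − 245.53 = 14.71 m.
P = ρgΔh = 1000 × 9.81 × 14.71 = 144305 Pa ≈ 144 kPa.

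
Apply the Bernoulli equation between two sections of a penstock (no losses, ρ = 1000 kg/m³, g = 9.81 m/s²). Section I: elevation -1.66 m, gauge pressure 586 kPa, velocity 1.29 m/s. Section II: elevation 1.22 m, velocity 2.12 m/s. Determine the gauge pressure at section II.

P₂ ≈ 556 kPa

Pressure head at I: ψ₁ = P₁/(ρg) = 586×1000 / (1000 × 9.81) = 59.73 m.
Velocity heads: v₁²/2g = 1.29²/19.62 = 0.085 m; v₂²/2g = 2.12²/19.62 = 0.229 m.
Total head H = z₁ + ψ₁ + v₁²/2g = -1.66 + 59.73 + 0.085 = 58.16 m.
ψ₂ = H − z₂ − v₂²/2g = 58.16 − 1.22 − 0.229 = 56.71 m.
P₂ = ρgψ₂ = 1000 × 9.81 × 56.71 ≈ 556 kPa.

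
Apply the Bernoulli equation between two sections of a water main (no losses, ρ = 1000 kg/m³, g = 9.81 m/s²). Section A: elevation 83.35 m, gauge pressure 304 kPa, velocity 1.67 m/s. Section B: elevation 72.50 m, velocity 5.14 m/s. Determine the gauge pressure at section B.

P₂ ≈ 399 kPa

Pressure head at A: ψ₁ = P₁/(ρg) = 304×1000 / (1000 × 9.81) = 30.99 m.
Velocity heads: v₁²/2g = 1.67²/19.62 = 0.142 m; v₂²/2g = 5.14²/19.62 = 1.347 m.
Total head H = z₁ + ψ₁ + v₁²/2g = 83.35 + 30.99 + 0.142 = 114.48 m.
ψ₂ = H − z₂ − v₂²/2g = 114.48 − 72.50 − 1.347 = 40.63 m.
P₂ = ρgψ₂ = 1000 × 9.81 × 40.63 ≈ 399 kPa.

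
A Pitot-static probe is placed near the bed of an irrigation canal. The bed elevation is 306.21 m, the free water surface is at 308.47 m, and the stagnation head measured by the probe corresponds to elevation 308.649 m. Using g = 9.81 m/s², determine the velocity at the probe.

Near the bed, under hydrostatic conditions, the piezometric head (z + ψ) equals the free-surface elevation, 308.47 m.
Velocity head = total − piezometric = 308.649 − 308.47 = 0.179 m.
v = √(2g·h_v) = √(2 × 9.81 × 0.179) = 1.87 m/s.

v ≈ 1.87 m/s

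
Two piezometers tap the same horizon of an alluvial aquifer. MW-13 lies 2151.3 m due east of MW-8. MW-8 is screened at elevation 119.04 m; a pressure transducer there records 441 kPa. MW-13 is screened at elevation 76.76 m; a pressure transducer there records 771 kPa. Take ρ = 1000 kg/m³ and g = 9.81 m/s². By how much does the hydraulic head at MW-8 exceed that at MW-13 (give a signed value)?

Pressure head at MW-8: ψ = P/(ρg) = 441×1000 / (1000 × 9.81) = 44.95 m.
Total head at MW-8: h = z + ψ = 119.04 + 44.95 = 163.99 m.
Pressure head at MW-13: ψ = P/(ρg) = 771×1000 / (1000 × 9.81) = 78.59 m.
Total head at MW-13: h = z + ψ = 76.76 + 78.59 = 155.35 m.
Head difference: h(MW-8) − h(MW-13) = 163.99 − 155.35 = 8.64 m.

Δh ≈ 8.64 m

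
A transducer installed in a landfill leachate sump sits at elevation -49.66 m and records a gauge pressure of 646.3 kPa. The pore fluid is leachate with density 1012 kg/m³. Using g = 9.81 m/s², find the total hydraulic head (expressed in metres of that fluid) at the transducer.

ψ = P/(ρg) = 646.3×1000 / (1012 × 9.81) = 65.10 m.
h = z + ψ = -49.66 + 65.10 = 15.44 m.

h ≈ 15.44 m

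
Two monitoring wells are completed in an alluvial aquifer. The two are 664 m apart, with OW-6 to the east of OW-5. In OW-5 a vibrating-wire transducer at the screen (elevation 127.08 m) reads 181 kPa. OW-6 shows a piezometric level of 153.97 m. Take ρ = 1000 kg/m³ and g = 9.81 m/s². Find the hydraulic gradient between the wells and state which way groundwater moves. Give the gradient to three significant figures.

Pressure head at OW-5: ψ = P/(ρg) = 181×1000 / (1000 × 9.81) = 18.45 m.
Total head at OW-5: h = z + ψ = 127.08 + 18.45 = 145.53 m.
Total head at OW-6: h = 153.97 m (water level in the piezometer is the total head).
Head difference: h(OW-5) − h(OW-6) = 145.53 − 153.97 = -8.44 m.
Hydraulic gradient: i = |Δh| / L = 8.44 / 664 = 0.0127.
Flow is from higher to lower head: from OW-6 toward OW-5, i.e. toward the west.

i ≈ 0.0127; groundwater flows toward the west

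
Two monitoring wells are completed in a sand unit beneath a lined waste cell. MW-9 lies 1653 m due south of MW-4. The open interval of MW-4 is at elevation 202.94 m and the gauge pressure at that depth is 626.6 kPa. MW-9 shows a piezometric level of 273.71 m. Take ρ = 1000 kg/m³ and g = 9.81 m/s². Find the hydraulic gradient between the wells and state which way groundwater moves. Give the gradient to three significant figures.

Pressure head at MW-4: ψ = P/(ρg) = 626.6×1000 / (1000 × 9.81) = 63.87 m.
Total head at MW-4: h = z + ψ = 202.94 + 63.87 = 266.81 m.
Total head at MW-9: h = 273.71 m (water level in the piezometer is the total head).
Head difference: h(MW-4) − h(MW-9) = 266.81 − 273.71 = -6.90 m.
Hydraulic gradient: i = |Δh| / L = 6.90 / 1653 = 0.00417.
Flow is from higher to lower head: from MW-9 toward MW-4, i.e. toward the north.

i ≈ 0.00417; groundwater flows toward the north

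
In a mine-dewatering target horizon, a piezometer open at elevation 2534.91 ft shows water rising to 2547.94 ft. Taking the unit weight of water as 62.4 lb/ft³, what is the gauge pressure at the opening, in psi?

P ≈ 5.65 psi

Pressure head ψ = h − z = 2547.94 − 2534.91 = 13.03 ft.
P = γ·ψ / 144 = 62.4 × 13.03 / 144 = 5.65 psi.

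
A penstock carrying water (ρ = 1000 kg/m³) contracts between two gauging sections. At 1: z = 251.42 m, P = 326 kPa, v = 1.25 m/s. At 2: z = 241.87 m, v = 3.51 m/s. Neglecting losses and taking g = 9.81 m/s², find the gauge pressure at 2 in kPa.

P₂ ≈ 414 kPa

Pressure head at 1: ψ₁ = P₁/(ρg) = 326×1000 / (1000 × 9.81) = 33.23 m.
Velocity heads: v₁²/2g = 1.25²/19.62 = 0.080 m; v₂²/2g = 3.51²/19.62 = 0.628 m.
Total head H = z₁ + ψ₁ + v₁²/2g = 251.42 + 33.23 + 0.080 = 284.73 m.
ψ₂ = H − z₂ − v₂²/2g = 284.73 − 241.87 − 0.628 = 42.23 m.
P₂ = ρgψ₂ = 1000 × 9.81 × 42.23 ≈ 414 kPa.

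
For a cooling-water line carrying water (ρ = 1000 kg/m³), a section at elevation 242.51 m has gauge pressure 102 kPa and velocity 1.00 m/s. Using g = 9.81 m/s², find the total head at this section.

h ≈ 252.96 m

Pressure head ψ = P/(ρg) = 102×1000 / (1000 × 9.81) = 10.40 m.
Velocity head = v²/(2g) = 1.00² / (2 × 9.81) = 0.051 m.
h = z + ψ + v²/(2g) = 242.51 + 10.40 + 0.051 = 252.96 m.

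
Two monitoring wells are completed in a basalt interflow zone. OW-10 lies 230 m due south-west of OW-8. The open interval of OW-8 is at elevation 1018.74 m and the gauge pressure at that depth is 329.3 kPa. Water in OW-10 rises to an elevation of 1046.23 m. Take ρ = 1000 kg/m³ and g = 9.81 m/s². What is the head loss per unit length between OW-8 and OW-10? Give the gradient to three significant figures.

Pressure head at OW-8: ψ = P/(ρg) = 329.3×1000 / (1000 × 9.81) = 33.57 m.
Total head at OW-8: h = z + ψ = 1018.74 + 33.57 = 1052.31 m.
Total head at OW-10: h = 1046.23 m (water level in the piezometer is the total head).
Head difference: h(OW-8) − h(OW-10) = 1052.31 − 1046.23 = 6.08 m.
Hydraulic gradient: i = |Δh| / L = 6.08 / 230 = 0.0264.

i ≈ 0.0264 m/m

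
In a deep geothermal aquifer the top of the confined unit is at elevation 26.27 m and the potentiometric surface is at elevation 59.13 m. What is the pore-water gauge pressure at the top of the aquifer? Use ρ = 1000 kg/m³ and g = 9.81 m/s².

P ≈ 322 kPa

Pressure head at the aquifer top: ψ = h − z = 59.13 − 26.27 = 32.86 m.
P = ρgψ = 1000 × 9.81 × 32.86 = 322357 Pa ≈ 322 kPa.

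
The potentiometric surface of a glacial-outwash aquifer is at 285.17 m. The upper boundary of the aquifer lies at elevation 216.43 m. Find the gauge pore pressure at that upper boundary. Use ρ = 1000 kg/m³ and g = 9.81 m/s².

P ≈ 674 kPa

Pressure head at the aquifer top: ψ = h − z = 285.17 − 216.43 = 68.74 m.
P = ρgψ = 1000 × 9.81 × 68.74 = 674339 Pa ≈ 674 kPa.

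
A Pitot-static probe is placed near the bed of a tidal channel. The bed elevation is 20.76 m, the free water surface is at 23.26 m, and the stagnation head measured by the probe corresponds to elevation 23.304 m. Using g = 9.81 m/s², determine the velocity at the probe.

v ≈ 0.929 m/s

Near the bed, under hydrostatic conditions, the piezometric head (z + ψ) equals the free-surface elevation, 23.26 m.
Velocity head = total − piezometric = 23.304 − 23.26 = 0.044 m.
v = √(2g·h_v) = √(2 × 9.81 × 0.044) = 0.929 m/s.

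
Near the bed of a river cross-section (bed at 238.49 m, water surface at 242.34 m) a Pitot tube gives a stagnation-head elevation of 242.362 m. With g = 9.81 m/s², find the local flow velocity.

Near the bed, under hydrostatic conditions, the piezometric head (z + ψ) equals the free-surface elevation, 242.34 m.
Velocity head = total − piezometric = 242.362 − 242.34 = 0.022 m.
v = √(2g·h_v) = √(2 × 9.81 × 0.022) = 0.657 m/s.

v ≈ 0.657 m/s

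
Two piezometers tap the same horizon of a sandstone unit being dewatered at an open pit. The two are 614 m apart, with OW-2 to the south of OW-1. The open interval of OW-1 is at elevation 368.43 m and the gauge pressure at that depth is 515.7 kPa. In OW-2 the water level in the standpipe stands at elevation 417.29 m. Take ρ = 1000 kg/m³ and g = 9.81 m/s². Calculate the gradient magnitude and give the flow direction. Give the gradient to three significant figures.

Pressure head at OW-1: ψ = P/(ρg) = 515.7×1000 / (1000 × 9.81) = 52.57 m.
Total head at OW-1: h = z + ψ = 368.43 + 52.57 = 421.00 m.
Total head at OW-2: h = 417.29 m (water level in the piezometer is the total head).
Head difference: h(OW-1) − h(OW-2) = 421.00 − 417.29 = 3.71 m.
Hydraulic gradient: i = |Δh| / L = 3.71 / 614 = 0.00604.
Flow is from higher to lower head: from OW-1 toward OW-2, i.e. toward the south.

i ≈ 0.00604; groundwater flows toward the south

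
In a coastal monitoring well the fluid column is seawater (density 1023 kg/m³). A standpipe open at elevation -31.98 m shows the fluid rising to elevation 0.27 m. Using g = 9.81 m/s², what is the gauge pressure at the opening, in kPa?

Pressure head ψ = h − z = 0.27 − (-31.98) = 32.25 m.
P = ρgψ = 1023 × 9.81 × 32.25 = 323649 Pa ≈ 324 kPa.

P ≈ 324 kPa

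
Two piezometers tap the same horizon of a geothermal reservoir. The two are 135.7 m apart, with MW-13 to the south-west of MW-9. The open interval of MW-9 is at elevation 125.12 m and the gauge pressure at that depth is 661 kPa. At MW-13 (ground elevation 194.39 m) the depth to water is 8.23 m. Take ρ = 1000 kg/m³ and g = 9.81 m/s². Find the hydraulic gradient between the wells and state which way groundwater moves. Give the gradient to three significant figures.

Pressure head at MW-9: ψ = P/(ρg) = 661×1000 / (1000 × 9.81) = 67.38 m.
Total head at MW-9: h = z + ψ = 125.12 + 67.38 = 192.50 m.
Total head at MW-13: h = 194.39 − 8.23 = 186.16 m.
Head difference: h(MW-9) − h(MW-13) = 192.50 − 186.16 = 6.34 m.
Hydraulic gradient: i = |Δh| / L = 6.34 / 135.7 = 0.0467.
Flow is from higher to lower head: from MW-9 toward MW-13, i.e. toward the south-west.

i ≈ 0.0467; groundwater flows toward the south-west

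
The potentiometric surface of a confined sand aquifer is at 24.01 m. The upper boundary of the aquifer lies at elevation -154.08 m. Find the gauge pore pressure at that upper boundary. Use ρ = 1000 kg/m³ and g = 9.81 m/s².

Pressure head at the aquifer top: ψ = h − z = 24.01 − (-154.08) = 178.09 m.
P = ρgψ = 1000 × 9.81 × 178.09 = 1747063 Pa ≈ 1750 kPa.

P ≈ 1750 kPa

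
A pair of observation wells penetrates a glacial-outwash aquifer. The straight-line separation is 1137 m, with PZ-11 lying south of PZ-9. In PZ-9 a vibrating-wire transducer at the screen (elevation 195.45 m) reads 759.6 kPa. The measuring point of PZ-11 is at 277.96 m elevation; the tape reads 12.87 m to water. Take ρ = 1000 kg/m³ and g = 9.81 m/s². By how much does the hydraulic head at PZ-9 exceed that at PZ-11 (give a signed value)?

Δh ≈ 7.79 m

Pressure head at PZ-9: ψ = P/(ρg) = 759.6×1000 / (1000 × 9.81) = 77.43 m.
Total head at PZ-9: h = z + ψ = 195.45 + 77.43 = 272.88 m.
Total head at PZ-11: h = 277.96 − 12.87 = 265.09 m.
Head difference: h(PZ-9) − h(PZ-11) = 272.88 − 265.09 = 7.79 m.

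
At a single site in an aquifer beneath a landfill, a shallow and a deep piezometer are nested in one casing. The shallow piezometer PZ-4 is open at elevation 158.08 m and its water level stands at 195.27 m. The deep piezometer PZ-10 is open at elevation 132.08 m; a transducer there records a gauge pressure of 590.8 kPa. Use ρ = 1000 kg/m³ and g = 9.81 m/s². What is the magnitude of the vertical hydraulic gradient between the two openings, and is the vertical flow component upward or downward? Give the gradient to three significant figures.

Total head at PZ-4: h = 195.27 m (water level in the standpipe).
Pressure head at PZ-10: ψ = P/(ρg) = 590.8×1000 / (1000 × 9.81) = 60.22 m.
Total head at PZ-10: h = z + ψ = 132.08 + 60.22 = 192.30 m.
Δh = h(PZ-4) − h(PZ-10) = 195.27 − 192.30 = 2.97 m.
Vertical separation Δz = 158.08 − 132.08 = 26.00 m.
|i_v| = |Δh| / Δz = 2.97 / 26.00 = 0.114.
Head is higher in the shallow piezometer, so vertical flow is downward (recharge condition).

|i_v| ≈ 0.114; vertical flow is downward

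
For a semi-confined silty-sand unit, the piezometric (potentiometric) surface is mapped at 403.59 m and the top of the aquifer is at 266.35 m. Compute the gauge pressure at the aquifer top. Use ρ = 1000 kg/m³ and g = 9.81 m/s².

P ≈ 1350 kPa

Pressure head at the aquifer top: ψ = h − z = 403.59 − 266.35 = 137.24 m.
P = ρgψ = 1000 × 9.81 × 137.24 = 1346324 Pa ≈ 1350 kPa.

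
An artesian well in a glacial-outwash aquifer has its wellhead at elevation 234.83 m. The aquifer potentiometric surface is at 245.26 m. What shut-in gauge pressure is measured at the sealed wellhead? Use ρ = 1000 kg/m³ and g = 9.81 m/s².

P ≈ 102 kPa

Head above the cap: Δh = 245.26 − 234.83 = 10.43 m.
P = ρgΔh = 1000 × 9.81 × 10.43 = 102318 Pa ≈ 102 kPa.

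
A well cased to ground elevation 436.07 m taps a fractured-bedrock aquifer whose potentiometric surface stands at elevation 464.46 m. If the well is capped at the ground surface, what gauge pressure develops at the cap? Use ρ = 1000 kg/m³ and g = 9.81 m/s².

Head above the cap: Δh = 464.46 − 436.07 = 28.39 m.
P = ρgΔh = 1000 × 9.81 × 28.39 = 278506 Pa ≈ 279 kPa.

P ≈ 279 kPa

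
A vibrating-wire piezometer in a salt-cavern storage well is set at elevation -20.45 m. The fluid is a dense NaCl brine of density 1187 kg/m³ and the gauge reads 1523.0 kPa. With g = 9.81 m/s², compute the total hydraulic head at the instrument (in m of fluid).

h ≈ 110.34 m

ψ = P/(ρg) = 1523.0×1000 / (1187 × 9.81) = 130.79 m.
h = z + ψ = -20.45 + 130.79 = 110.34 m.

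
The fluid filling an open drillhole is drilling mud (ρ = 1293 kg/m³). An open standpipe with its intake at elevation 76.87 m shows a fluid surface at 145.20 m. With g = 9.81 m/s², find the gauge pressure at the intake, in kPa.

P ≈ 867 kPa

Pressure head ψ = h − z = 145.20 − 76.87 = 68.33 m.
P = ρgψ = 1293 × 9.81 × 68.33 = 866720 Pa ≈ 867 kPa.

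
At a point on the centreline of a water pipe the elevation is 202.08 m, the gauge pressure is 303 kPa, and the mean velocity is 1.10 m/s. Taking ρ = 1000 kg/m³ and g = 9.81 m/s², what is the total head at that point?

Pressure head ψ = P/(ρg) = 303×1000 / (1000 × 9.81) = 30.89 m.
Velocity head = v²/(2g) = 1.10² / (2 × 9.81) = 0.062 m.
h = z + ψ + v²/(2g) = 202.08 + 30.89 + 0.062 = 233.03 m.

h ≈ 233.03 m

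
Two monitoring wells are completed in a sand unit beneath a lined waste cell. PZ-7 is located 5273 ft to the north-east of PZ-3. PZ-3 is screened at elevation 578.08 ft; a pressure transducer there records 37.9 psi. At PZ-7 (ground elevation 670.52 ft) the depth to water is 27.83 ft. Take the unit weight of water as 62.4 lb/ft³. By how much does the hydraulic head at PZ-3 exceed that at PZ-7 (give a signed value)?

Pressure head at PZ-3: ψ = 144·P/γ = 144 × 37.9 / 62.4 = 87.46 ft.
Total head at PZ-3: h = z + ψ = 578.08 + 87.46 = 665.54 ft.
Total head at PZ-7: h = 670.52 − 27.83 = 642.69 ft.
Head difference: h(PZ-3) − h(PZ-7) = 665.54 − 642.69 = 22.85 ft.

Δh ≈ 22.85 ft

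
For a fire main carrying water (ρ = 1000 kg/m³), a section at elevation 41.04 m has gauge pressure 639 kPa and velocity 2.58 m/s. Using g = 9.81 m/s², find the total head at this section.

h ≈ 106.52 m

Pressure head ψ = P/(ρg) = 639×1000 / (1000 × 9.81) = 65.14 m.
Velocity head = v²/(2g) = 2.58² / (2 × 9.81) = 0.339 m.
h = z + ψ + v²/(2g) = 41.04 + 65.14 + 0.339 = 106.52 m.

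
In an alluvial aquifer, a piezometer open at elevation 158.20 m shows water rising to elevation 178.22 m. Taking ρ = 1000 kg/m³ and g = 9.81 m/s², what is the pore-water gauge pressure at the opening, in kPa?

Pressure head ψ = h − z = 178.22 − 158.20 = 20.02 m.
P = ρgψ = 1000 × 9.81 × 20.02 = 196396 Pa ≈ 196 kPa.

P ≈ 196 kPa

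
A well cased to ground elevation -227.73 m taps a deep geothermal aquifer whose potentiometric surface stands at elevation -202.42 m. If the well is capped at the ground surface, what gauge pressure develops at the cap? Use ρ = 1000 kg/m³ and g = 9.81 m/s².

Head above the cap: Δh = -202.42 − (-227.73) = 25.31 m.
P = ρgΔh = 1000 × 9.81 × 25.31 = 248291 Pa ≈ 248 kPa.

P ≈ 248 kPa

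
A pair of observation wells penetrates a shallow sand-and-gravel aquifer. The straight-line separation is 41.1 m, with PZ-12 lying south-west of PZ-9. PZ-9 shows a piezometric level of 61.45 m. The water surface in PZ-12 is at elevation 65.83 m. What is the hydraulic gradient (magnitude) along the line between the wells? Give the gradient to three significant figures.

i ≈ 0.107

Total head at PZ-9: h = 61.45 m (water level in the piezometer is the total head).
Total head at PZ-12: h = 65.83 m (water level in the piezometer is the total head).
Head difference: h(PZ-9) − h(PZ-12) = 61.45 − 65.83 = -4.38 m.
Hydraulic gradient: i = |Δh| / L = 4.38 / 41.1 = 0.107.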